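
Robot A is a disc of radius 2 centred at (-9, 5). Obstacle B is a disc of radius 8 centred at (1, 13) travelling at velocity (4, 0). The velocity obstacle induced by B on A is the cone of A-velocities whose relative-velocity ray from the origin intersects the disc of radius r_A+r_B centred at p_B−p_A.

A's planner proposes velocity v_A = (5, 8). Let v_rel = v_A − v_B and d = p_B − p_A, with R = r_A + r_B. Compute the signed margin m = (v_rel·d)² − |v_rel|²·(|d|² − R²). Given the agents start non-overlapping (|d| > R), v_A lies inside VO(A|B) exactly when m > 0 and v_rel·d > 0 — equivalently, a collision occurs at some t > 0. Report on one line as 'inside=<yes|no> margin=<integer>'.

d = (10, 8),  |d|² = 164;  R = 2+8 = 10,  c = 164−10² = 64
v_rel = (1, 8),  |v_rel|² = 65;  v_rel·d = (1)·(10) + (8)·(8) = 74
65·t² − 148·t + 64 = 0  ⇒  m = 74² − 65·64 = 1316
m = 1316 > 0,  v_rel·d = 74 > 0  ⇒  inside

inside=yes margin=1316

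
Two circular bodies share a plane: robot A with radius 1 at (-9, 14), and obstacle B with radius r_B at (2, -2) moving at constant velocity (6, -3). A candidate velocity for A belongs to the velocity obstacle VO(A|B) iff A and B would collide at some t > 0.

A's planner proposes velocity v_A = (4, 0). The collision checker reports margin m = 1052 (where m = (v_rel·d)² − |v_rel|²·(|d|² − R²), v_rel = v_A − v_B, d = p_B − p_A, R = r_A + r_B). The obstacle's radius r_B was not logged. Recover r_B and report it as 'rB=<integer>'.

m = 1052
d = (11, -16);  v_rel = (-2, 3),  |v_rel|² = 13
v_rel×d = (-2)·(-16) − (3)·(11) = -1
since m = R²·13 − (-1)²:  R² = (1 + 1052) / 13 = 81
R = √81 = 9  ⇒  r_B = 9 − 1 = 8

rB=8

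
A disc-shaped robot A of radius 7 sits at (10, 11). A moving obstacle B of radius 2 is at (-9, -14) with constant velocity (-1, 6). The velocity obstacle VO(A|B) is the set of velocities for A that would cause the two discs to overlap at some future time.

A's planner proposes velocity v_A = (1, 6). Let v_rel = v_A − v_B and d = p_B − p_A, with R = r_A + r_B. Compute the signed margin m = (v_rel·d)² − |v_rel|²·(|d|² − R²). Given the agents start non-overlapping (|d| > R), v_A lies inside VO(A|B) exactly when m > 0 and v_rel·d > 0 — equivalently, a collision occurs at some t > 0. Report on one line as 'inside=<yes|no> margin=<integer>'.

d = (-19, -25),  |d|² = 986;  R = 7+2 = 9,  c = 986−9² = 905
v_rel = (2, 0),  |v_rel|² = 4;  v_rel·d = (2)·(-19) + (0)·(-25) = -38
4·t² + 76·t + 905 = 0  ⇒  m = (-38)² − 4·905 = -2176
m = -2176 < 0,  v_rel·d = -38 < 0  ⇒  outside

inside=no margin=-2176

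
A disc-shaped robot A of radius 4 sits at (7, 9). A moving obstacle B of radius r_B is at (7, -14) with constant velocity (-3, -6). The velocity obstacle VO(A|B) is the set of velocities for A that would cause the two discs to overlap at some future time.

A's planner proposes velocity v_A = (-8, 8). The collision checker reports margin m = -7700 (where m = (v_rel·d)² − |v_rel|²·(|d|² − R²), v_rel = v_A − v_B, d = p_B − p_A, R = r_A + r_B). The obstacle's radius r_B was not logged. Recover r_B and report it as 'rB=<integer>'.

m = -7700
d = (0, -23);  v_rel = (-5, 14),  |v_rel|² = 221
v_rel×d = (-5)·(-23) − (14)·(0) = 115
since m = R²·221 − 115²:  R² = (13225 + -7700) / 221 = 25
R = √25 = 5  ⇒  r_B = 5 − 4 = 1

rB=1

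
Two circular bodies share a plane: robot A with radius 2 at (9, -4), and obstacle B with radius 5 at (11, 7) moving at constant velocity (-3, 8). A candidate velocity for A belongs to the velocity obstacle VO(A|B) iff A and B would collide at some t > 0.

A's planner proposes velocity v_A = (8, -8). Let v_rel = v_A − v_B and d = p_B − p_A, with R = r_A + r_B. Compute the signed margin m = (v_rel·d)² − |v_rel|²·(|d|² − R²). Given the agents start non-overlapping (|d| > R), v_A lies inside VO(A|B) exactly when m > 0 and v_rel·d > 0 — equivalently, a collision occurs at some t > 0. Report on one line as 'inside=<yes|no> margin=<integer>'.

d = (2, 11),  |d|² = 125;  R = 2+5 = 7,  c = 125−7² = 76
v_rel = (11, -16),  |v_rel|² = 377;  v_rel·d = (11)·(2) + (-16)·(11) = -154
377·t² + 308·t + 76 = 0  ⇒  m = (-154)² − 377·76 = -4936
m = -4936 < 0,  v_rel·d = -154 < 0  ⇒  outside

inside=no margin=-4936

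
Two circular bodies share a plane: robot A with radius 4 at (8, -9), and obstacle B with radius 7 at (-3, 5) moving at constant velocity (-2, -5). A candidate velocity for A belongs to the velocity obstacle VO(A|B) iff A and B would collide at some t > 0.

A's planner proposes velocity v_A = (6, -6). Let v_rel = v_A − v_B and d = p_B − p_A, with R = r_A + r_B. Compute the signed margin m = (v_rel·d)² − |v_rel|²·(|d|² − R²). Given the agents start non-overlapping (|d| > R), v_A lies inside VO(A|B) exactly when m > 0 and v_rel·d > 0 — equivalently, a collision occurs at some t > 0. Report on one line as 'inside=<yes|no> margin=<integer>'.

d = (-11, 14),  |d|² = 317;  R = 4+7 = 11,  c = 317−11² = 196
v_rel = (8, -1),  |v_rel|² = 65;  v_rel·d = (8)·(-11) + (-1)·(14) = -102
65·t² + 204·t + 196 = 0  ⇒  m = (-102)² − 65·196 = -2336
m = -2336 < 0,  v_rel·d = -102 < 0  ⇒  outside

inside=no margin=-2336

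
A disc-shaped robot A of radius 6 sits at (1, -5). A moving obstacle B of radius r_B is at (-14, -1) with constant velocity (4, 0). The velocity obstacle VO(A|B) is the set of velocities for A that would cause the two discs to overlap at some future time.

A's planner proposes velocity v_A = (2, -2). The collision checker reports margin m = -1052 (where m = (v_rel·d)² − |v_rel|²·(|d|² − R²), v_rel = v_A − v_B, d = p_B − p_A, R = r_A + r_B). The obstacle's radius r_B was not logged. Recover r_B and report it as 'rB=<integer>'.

m = -1052
d = (-15, 4);  v_rel = (-2, -2),  |v_rel|² = 8
v_rel×d = (-2)·(4) − (-2)·(-15) = -38
since m = R²·8 − (-38)²:  R² = (1444 + -1052) / 8 = 49
R = √49 = 7  ⇒  r_B = 7 − 6 = 1

rB=1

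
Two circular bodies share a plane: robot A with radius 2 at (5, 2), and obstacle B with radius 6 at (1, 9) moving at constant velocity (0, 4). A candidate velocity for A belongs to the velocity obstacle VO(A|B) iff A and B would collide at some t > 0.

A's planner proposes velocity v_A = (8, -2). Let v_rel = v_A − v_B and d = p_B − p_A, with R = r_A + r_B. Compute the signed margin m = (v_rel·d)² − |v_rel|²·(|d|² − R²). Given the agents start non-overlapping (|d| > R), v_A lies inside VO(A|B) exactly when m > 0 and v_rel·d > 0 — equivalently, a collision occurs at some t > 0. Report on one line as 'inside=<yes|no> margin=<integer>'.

d = (-4, 7),  |d|² = 65;  R = 2+6 = 8,  c = 65−8² = 1
v_rel = (8, -6),  |v_rel|² = 100;  v_rel·d = (8)·(-4) + (-6)·(7) = -74
100·t² + 148·t + 1 = 0  ⇒  m = (-74)² − 100·1 = 5376
m = 5376 > 0,  v_rel·d = -74 < 0  ⇒  outside

inside=no margin=5376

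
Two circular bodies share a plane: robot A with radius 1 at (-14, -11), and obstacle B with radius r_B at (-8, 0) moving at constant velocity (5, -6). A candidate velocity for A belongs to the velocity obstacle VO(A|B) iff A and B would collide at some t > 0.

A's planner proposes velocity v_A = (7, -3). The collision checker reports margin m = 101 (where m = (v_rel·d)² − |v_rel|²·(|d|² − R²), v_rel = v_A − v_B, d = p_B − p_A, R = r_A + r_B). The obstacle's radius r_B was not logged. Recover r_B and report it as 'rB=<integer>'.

m = 101
d = (6, 11);  v_rel = (2, 3),  |v_rel|² = 13
v_rel×d = (2)·(11) − (3)·(6) = 4
since m = R²·13 − 4²:  R² = (16 + 101) / 13 = 9
R = √9 = 3  ⇒  r_B = 3 − 1 = 2

rB=2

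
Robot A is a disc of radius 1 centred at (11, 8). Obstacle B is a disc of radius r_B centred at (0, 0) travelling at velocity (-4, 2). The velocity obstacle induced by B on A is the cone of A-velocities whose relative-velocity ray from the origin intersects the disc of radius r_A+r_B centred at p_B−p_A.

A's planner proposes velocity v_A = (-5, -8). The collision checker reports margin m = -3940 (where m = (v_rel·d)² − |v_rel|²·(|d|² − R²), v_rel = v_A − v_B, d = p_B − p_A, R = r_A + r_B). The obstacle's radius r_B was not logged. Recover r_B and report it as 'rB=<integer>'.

m = -3940
d = (-11, -8);  v_rel = (-1, -10),  |v_rel|² = 101
v_rel×d = (-1)·(-8) − (-10)·(-11) = -102
since m = R²·101 − (-102)²:  R² = (10404 + -3940) / 101 = 64
R = √64 = 8  ⇒  r_B = 8 − 1 = 7

rB=7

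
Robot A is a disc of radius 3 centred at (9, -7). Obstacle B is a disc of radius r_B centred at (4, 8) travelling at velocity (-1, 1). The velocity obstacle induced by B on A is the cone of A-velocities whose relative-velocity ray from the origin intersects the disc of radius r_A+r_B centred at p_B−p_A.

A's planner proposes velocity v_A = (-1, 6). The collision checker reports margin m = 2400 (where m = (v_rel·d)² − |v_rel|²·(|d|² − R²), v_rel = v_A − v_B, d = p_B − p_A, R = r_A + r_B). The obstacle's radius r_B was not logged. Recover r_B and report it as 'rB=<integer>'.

m = 2400
d = (-5, 15);  v_rel = (0, 5),  |v_rel|² = 25
v_rel×d = (0)·(15) − (5)·(-5) = 25
since m = R²·25 − 25²:  R² = (625 + 2400) / 25 = 121
R = √121 = 11  ⇒  r_B = 11 − 3 = 8

rB=8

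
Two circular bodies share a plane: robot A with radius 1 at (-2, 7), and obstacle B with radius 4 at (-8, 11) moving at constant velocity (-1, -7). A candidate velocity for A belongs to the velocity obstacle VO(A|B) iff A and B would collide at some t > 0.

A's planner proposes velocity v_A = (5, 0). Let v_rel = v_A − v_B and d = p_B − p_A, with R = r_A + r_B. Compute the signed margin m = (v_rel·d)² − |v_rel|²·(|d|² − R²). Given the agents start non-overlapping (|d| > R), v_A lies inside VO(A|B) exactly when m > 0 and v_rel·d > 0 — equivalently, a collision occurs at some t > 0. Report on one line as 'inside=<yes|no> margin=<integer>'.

d = (-6, 4),  |d|² = 52;  R = 1+4 = 5,  c = 52−5² = 27
v_rel = (6, 7),  |v_rel|² = 85;  v_rel·d = (6)·(-6) + (7)·(4) = -8
85·t² + 16·t + 27 = 0  ⇒  m = (-8)² − 85·27 = -2231
m = -2231 < 0,  v_rel·d = -8 < 0  ⇒  outside

inside=no margin=-2231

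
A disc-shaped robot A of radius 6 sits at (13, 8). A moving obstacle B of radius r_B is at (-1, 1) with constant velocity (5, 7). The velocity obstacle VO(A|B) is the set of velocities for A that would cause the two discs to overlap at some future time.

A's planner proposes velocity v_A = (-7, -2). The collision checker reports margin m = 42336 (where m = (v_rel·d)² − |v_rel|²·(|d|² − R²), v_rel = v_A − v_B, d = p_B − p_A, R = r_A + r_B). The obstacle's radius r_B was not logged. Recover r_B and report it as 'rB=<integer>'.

m = 42336
d = (-14, -7);  v_rel = (-12, -9),  |v_rel|² = 225
v_rel×d = (-12)·(-7) − (-9)·(-14) = -42
since m = R²·225 − (-42)²:  R² = (1764 + 42336) / 225 = 196
R = √196 = 14  ⇒  r_B = 14 − 6 = 8

rB=8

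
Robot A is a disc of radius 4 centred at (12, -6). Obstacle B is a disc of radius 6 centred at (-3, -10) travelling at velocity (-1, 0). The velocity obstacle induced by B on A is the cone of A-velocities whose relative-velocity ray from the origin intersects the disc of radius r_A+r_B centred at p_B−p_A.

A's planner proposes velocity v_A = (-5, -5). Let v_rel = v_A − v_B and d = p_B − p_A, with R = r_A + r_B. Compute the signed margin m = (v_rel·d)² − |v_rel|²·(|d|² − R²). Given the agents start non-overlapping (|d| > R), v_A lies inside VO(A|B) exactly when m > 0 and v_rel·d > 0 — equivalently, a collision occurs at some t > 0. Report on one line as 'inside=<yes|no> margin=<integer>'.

d = (-15, -4),  |d|² = 241;  R = 4+6 = 10,  c = 241−10² = 141
v_rel = (-4, -5),  |v_rel|² = 41;  v_rel·d = (-4)·(-15) + (-5)·(-4) = 80
41·t² − 160·t + 141 = 0  ⇒  m = 80² − 41·141 = 619
m = 619 > 0,  v_rel·d = 80 > 0  ⇒  inside

inside=yes margin=619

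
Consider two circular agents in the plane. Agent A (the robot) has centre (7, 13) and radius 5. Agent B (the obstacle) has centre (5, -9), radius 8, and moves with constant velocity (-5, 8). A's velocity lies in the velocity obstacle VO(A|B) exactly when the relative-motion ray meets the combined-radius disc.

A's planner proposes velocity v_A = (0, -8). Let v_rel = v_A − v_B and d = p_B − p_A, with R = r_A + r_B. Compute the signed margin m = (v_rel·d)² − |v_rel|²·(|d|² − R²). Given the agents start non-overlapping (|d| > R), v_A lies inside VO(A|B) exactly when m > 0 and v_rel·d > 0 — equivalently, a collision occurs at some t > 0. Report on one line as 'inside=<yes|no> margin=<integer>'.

d = (-2, -22),  |d|² = 488;  R = 5+8 = 13,  c = 488−13² = 319
v_rel = (5, -16),  |v_rel|² = 281;  v_rel·d = (5)·(-2) + (-16)·(-22) = 342
281·t² − 684·t + 319 = 0  ⇒  m = 342² − 281·319 = 27325
m = 27325 > 0,  v_rel·d = 342 > 0  ⇒  inside

inside=yes margin=27325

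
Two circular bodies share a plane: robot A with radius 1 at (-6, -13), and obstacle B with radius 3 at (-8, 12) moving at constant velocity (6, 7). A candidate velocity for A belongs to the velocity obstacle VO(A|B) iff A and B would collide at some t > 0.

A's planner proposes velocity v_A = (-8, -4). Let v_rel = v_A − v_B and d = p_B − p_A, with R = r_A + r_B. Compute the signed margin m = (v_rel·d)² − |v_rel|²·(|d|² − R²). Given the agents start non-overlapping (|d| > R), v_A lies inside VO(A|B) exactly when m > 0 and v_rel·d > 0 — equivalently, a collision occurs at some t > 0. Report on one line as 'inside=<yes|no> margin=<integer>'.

d = (-2, 25),  |d|² = 629;  R = 1+3 = 4,  c = 629−4² = 613
v_rel = (-14, -11),  |v_rel|² = 317;  v_rel·d = (-14)·(-2) + (-11)·(25) = -247
317·t² + 494·t + 613 = 0  ⇒  m = (-247)² − 317·613 = -133312
m = -133312 < 0,  v_rel·d = -247 < 0  ⇒  outside

inside=no margin=-133312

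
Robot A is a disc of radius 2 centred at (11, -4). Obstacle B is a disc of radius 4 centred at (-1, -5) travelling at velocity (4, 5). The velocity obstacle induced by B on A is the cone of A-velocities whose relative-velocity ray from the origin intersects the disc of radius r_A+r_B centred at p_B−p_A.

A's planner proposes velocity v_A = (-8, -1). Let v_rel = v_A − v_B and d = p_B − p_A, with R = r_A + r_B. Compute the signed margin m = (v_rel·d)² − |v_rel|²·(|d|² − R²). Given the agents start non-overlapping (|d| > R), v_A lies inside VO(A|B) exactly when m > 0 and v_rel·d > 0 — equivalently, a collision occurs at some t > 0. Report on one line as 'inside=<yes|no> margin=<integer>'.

d = (-12, -1),  |d|² = 145;  R = 2+4 = 6,  c = 145−6² = 109
v_rel = (-12, -6),  |v_rel|² = 180;  v_rel·d = (-12)·(-12) + (-6)·(-1) = 150
180·t² − 300·t + 109 = 0  ⇒  m = 150² − 180·109 = 2880
m = 2880 > 0,  v_rel·d = 150 > 0  ⇒  inside

inside=yes margin=2880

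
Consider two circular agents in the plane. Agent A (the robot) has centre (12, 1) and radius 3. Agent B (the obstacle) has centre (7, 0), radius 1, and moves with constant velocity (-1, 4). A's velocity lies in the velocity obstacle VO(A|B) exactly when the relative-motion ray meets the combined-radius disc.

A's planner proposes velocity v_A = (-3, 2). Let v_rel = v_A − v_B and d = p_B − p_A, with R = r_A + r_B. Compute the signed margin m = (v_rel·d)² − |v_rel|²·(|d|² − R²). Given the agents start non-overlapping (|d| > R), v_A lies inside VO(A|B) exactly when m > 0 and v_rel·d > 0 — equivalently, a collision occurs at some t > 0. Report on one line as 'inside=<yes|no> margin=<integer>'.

d = (-5, -1),  |d|² = 26;  R = 3+1 = 4,  c = 26−4² = 10
v_rel = (-2, -2),  |v_rel|² = 8;  v_rel·d = (-2)·(-5) + (-2)·(-1) = 12
8·t² − 24·t + 10 = 0  ⇒  m = 12² − 8·10 = 64
m = 64 > 0,  v_rel·d = 12 > 0  ⇒  inside

inside=yes margin=64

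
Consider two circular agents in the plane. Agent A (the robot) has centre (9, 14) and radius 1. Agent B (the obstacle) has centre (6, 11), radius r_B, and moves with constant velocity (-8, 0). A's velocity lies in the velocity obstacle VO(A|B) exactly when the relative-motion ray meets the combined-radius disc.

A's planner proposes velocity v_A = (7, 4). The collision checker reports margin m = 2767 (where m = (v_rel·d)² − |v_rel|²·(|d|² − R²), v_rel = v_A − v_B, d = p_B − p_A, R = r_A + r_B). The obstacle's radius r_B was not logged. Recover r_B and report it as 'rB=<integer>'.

m = 2767
d = (-3, -3);  v_rel = (15, 4),  |v_rel|² = 241
v_rel×d = (15)·(-3) − (4)·(-3) = -33
since m = R²·241 − (-33)²:  R² = (1089 + 2767) / 241 = 16
R = √16 = 4  ⇒  r_B = 4 − 1 = 3

rB=3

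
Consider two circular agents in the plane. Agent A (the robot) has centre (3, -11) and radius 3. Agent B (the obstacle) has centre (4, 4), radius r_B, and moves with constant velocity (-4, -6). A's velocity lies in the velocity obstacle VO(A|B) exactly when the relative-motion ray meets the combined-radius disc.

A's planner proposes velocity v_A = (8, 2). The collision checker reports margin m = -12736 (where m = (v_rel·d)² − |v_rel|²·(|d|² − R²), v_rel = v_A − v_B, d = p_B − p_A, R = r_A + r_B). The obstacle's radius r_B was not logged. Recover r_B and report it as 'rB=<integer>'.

m = -12736
d = (1, 15);  v_rel = (12, 8),  |v_rel|² = 208
v_rel×d = (12)·(15) − (8)·(1) = 172
since m = R²·208 − 172²:  R² = (29584 + -12736) / 208 = 81
R = √81 = 9  ⇒  r_B = 9 − 3 = 6

rB=6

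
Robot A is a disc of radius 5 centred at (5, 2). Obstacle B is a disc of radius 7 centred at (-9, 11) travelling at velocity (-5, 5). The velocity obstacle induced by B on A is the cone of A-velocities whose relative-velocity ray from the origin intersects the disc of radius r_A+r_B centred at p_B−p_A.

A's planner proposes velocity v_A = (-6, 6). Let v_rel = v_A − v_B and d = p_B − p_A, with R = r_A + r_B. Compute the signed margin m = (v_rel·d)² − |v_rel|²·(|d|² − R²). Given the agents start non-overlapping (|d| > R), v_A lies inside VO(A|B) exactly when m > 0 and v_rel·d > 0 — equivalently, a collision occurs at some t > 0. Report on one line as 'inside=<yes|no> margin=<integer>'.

d = (-14, 9),  |d|² = 277;  R = 5+7 = 12,  c = 277−12² = 133
v_rel = (-1, 1),  |v_rel|² = 2;  v_rel·d = (-1)·(-14) + (1)·(9) = 23
2·t² − 46·t + 133 = 0  ⇒  m = 23² − 2·133 = 263
m = 263 > 0,  v_rel·d = 23 > 0  ⇒  inside

inside=yes margin=263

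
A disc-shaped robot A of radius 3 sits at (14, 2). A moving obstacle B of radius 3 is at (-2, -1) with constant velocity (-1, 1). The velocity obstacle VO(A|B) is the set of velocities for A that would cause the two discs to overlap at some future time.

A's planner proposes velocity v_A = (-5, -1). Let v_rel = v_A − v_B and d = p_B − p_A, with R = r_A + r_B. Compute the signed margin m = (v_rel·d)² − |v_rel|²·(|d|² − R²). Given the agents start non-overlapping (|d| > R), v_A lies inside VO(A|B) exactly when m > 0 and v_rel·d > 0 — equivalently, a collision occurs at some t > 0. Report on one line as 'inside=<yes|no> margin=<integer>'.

d = (-16, -3),  |d|² = 265;  R = 3+3 = 6,  c = 265−6² = 229
v_rel = (-4, -2),  |v_rel|² = 20;  v_rel·d = (-4)·(-16) + (-2)·(-3) = 70
20·t² − 140·t + 229 = 0  ⇒  m = 70² − 20·229 = 320
m = 320 > 0,  v_rel·d = 70 > 0  ⇒  inside

inside=yes margin=320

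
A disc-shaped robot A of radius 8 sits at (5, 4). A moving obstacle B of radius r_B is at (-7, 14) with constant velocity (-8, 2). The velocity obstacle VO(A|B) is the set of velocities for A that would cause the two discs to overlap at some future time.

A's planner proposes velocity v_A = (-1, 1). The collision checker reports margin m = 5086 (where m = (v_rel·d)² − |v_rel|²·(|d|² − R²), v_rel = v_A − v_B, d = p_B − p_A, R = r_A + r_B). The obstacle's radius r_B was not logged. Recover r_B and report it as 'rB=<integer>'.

m = 5086
d = (-12, 10);  v_rel = (7, -1),  |v_rel|² = 50
v_rel×d = (7)·(10) − (-1)·(-12) = 58
since m = R²·50 − 58²:  R² = (3364 + 5086) / 50 = 169
R = √169 = 13  ⇒  r_B = 13 − 8 = 5

rB=5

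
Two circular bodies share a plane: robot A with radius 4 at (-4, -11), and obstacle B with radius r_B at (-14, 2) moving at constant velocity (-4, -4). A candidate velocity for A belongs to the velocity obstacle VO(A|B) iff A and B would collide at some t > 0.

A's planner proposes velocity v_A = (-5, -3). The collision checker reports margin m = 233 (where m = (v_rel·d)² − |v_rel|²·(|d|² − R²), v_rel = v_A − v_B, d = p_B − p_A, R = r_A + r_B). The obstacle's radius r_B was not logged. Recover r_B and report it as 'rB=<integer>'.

m = 233
d = (-10, 13);  v_rel = (-1, 1),  |v_rel|² = 2
v_rel×d = (-1)·(13) − (1)·(-10) = -3
since m = R²·2 − (-3)²:  R² = (9 + 233) / 2 = 121
R = √121 = 11  ⇒  r_B = 11 − 4 = 7

rB=7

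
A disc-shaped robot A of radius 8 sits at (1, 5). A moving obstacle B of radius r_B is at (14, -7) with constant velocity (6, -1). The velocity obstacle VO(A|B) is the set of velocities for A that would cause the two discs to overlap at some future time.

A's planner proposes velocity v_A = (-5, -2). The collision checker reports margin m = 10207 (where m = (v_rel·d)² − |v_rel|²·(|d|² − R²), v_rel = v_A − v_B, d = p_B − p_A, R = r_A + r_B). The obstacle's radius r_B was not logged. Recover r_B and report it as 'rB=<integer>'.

m = 10207
d = (13, -12);  v_rel = (-11, -1),  |v_rel|² = 122
v_rel×d = (-11)·(-12) − (-1)·(13) = 145
since m = R²·122 − 145²:  R² = (21025 + 10207) / 122 = 256
R = √256 = 16  ⇒  r_B = 16 − 8 = 8

rB=8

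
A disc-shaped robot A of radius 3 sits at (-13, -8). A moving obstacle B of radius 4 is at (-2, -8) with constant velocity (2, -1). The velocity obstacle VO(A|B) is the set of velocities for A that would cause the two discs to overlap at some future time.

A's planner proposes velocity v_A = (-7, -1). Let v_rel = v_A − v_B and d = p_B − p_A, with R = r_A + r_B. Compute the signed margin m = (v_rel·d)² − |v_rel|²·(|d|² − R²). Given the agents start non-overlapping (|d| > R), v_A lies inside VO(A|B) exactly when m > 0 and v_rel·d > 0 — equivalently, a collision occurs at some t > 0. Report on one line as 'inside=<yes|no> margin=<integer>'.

d = (11, 0),  |d|² = 121;  R = 3+4 = 7,  c = 121−7² = 72
v_rel = (-9, 0),  |v_rel|² = 81;  v_rel·d = (-9)·(11) + (0)·(0) = -99
81·t² + 198·t + 72 = 0  ⇒  m = (-99)² − 81·72 = 3969
m = 3969 > 0,  v_rel·d = -99 < 0  ⇒  outside

inside=no margin=3969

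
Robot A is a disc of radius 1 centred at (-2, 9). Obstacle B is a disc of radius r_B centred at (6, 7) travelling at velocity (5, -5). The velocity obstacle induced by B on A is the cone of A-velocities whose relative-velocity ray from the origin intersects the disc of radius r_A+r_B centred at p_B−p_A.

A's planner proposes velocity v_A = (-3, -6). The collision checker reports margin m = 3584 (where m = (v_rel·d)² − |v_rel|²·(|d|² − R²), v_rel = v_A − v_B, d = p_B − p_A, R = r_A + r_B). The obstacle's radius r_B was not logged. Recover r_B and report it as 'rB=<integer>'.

m = 3584
d = (8, -2);  v_rel = (-8, -1),  |v_rel|² = 65
v_rel×d = (-8)·(-2) − (-1)·(8) = 24
since m = R²·65 − 24²:  R² = (576 + 3584) / 65 = 64
R = √64 = 8  ⇒  r_B = 8 − 1 = 7

rB=7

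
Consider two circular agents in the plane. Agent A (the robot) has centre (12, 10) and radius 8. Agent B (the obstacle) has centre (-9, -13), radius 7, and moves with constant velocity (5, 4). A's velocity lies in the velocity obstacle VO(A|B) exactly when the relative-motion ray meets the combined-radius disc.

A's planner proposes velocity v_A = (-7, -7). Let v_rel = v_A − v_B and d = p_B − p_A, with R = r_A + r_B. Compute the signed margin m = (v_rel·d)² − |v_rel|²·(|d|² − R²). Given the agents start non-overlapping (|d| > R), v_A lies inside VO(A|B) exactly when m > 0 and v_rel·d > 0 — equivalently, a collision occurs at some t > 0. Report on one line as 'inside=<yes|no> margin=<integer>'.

d = (-21, -23),  |d|² = 970;  R = 8+7 = 15,  c = 970−15² = 745
v_rel = (-12, -11),  |v_rel|² = 265;  v_rel·d = (-12)·(-21) + (-11)·(-23) = 505
265·t² − 1010·t + 745 = 0  ⇒  m = 505² − 265·745 = 57600
m = 57600 > 0,  v_rel·d = 505 > 0  ⇒  inside

inside=yes margin=57600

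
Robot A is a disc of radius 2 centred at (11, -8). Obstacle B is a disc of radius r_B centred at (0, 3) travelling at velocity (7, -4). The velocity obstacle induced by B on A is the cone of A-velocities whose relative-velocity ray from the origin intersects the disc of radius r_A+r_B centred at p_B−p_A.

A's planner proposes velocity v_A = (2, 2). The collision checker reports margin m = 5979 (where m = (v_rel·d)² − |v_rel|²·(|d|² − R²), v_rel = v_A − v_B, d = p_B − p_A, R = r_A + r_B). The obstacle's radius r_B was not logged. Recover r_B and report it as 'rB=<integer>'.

m = 5979
d = (-11, 11);  v_rel = (-5, 6),  |v_rel|² = 61
v_rel×d = (-5)·(11) − (6)·(-11) = 11
since m = R²·61 − 11²:  R² = (121 + 5979) / 61 = 100
R = √100 = 10  ⇒  r_B = 10 − 2 = 8

rB=8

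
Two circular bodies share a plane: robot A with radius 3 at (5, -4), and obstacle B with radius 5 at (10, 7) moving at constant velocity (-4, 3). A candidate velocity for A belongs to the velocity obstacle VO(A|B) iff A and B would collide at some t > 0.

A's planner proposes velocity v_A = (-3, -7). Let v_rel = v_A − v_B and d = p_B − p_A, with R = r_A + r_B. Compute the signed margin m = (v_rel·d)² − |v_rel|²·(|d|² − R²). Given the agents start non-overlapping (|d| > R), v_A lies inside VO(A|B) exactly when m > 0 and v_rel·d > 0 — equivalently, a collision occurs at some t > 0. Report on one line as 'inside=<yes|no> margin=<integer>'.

d = (5, 11),  |d|² = 146;  R = 3+5 = 8,  c = 146−8² = 82
v_rel = (1, -10),  |v_rel|² = 101;  v_rel·d = (1)·(5) + (-10)·(11) = -105
101·t² + 210·t + 82 = 0  ⇒  m = (-105)² − 101·82 = 2743
m = 2743 > 0,  v_rel·d = -105 < 0  ⇒  outside

inside=no margin=2743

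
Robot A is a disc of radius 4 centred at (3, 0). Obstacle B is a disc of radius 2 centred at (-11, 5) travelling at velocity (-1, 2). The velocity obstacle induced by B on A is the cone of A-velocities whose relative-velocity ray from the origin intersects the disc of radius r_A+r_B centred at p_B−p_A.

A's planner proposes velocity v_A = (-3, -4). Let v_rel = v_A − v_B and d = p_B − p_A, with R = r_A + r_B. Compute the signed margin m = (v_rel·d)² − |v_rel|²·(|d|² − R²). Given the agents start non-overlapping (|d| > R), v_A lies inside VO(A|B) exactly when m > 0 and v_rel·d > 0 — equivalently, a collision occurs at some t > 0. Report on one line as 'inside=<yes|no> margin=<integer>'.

d = (-14, 5),  |d|² = 221;  R = 4+2 = 6,  c = 221−6² = 185
v_rel = (-2, -6),  |v_rel|² = 40;  v_rel·d = (-2)·(-14) + (-6)·(5) = -2
40·t² + 4·t + 185 = 0  ⇒  m = (-2)² − 40·185 = -7396
m = -7396 < 0,  v_rel·d = -2 < 0  ⇒  outside

inside=no margin=-7396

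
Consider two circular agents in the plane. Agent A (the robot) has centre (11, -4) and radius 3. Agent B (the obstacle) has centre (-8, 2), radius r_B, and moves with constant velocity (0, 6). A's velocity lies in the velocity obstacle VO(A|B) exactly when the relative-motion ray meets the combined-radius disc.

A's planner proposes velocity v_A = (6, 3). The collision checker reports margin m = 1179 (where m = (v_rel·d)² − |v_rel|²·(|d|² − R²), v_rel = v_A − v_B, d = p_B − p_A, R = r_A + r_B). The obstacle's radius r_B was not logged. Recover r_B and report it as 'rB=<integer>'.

m = 1179
d = (-19, 6);  v_rel = (6, -3),  |v_rel|² = 45
v_rel×d = (6)·(6) − (-3)·(-19) = -21
since m = R²·45 − (-21)²:  R² = (441 + 1179) / 45 = 36
R = √36 = 6  ⇒  r_B = 6 − 3 = 3

rB=3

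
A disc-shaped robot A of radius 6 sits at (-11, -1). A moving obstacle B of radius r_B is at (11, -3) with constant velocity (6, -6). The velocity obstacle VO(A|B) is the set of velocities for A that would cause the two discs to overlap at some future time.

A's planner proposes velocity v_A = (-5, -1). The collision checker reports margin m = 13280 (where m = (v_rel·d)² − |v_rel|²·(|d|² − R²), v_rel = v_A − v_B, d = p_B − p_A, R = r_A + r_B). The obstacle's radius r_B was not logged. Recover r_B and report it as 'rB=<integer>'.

m = 13280
d = (22, -2);  v_rel = (-11, 5),  |v_rel|² = 146
v_rel×d = (-11)·(-2) − (5)·(22) = -88
since m = R²·146 − (-88)²:  R² = (7744 + 13280) / 146 = 144
R = √144 = 12  ⇒  r_B = 12 − 6 = 6

rB=6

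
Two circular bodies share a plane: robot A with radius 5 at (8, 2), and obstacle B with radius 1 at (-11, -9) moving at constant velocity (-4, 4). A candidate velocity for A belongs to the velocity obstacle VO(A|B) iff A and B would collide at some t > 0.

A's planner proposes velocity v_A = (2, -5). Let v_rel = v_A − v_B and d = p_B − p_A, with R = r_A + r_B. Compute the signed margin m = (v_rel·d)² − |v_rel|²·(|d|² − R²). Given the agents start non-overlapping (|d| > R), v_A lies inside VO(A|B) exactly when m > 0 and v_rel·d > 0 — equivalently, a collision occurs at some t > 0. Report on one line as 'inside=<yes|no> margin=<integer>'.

d = (-19, -11),  |d|² = 482;  R = 5+1 = 6,  c = 482−6² = 446
v_rel = (6, -9),  |v_rel|² = 117;  v_rel·d = (6)·(-19) + (-9)·(-11) = -15
117·t² + 30·t + 446 = 0  ⇒  m = (-15)² − 117·446 = -51957
m = -51957 < 0,  v_rel·d = -15 < 0  ⇒  outside

inside=no margin=-51957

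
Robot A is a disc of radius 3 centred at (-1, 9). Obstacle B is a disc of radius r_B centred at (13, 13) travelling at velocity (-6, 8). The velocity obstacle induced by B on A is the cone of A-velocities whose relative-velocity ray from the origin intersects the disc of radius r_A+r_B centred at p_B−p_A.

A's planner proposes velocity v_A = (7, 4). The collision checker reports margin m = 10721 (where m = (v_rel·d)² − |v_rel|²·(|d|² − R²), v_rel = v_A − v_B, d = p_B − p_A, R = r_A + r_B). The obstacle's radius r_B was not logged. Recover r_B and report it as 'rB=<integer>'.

m = 10721
d = (14, 4);  v_rel = (13, -4),  |v_rel|² = 185
v_rel×d = (13)·(4) − (-4)·(14) = 108
since m = R²·185 − 108²:  R² = (11664 + 10721) / 185 = 121
R = √121 = 11  ⇒  r_B = 11 − 3 = 8

rB=8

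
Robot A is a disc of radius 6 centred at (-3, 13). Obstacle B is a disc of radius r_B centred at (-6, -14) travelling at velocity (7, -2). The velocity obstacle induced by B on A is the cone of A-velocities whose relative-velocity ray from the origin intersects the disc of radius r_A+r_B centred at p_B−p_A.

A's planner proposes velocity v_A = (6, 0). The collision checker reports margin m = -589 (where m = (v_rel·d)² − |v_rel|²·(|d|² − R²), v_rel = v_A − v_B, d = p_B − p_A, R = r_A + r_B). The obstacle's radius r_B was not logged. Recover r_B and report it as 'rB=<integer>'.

m = -589
d = (-3, -27);  v_rel = (-1, 2),  |v_rel|² = 5
v_rel×d = (-1)·(-27) − (2)·(-3) = 33
since m = R²·5 − 33²:  R² = (1089 + -589) / 5 = 100
R = √100 = 10  ⇒  r_B = 10 − 6 = 4

rB=4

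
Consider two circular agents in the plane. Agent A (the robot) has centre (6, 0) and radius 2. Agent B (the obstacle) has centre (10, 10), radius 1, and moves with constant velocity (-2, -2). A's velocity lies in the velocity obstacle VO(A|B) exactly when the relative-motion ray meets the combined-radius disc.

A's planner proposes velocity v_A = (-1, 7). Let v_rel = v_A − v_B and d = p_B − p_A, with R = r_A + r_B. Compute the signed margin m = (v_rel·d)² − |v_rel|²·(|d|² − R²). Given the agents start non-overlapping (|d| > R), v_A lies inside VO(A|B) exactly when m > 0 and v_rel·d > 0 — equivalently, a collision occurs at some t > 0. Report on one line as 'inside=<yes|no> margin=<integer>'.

d = (4, 10),  |d|² = 116;  R = 2+1 = 3,  c = 116−3² = 107
v_rel = (1, 9),  |v_rel|² = 82;  v_rel·d = (1)·(4) + (9)·(10) = 94
82·t² − 188·t + 107 = 0  ⇒  m = 94² − 82·107 = 62
m = 62 > 0,  v_rel·d = 94 > 0  ⇒  inside

inside=yes margin=62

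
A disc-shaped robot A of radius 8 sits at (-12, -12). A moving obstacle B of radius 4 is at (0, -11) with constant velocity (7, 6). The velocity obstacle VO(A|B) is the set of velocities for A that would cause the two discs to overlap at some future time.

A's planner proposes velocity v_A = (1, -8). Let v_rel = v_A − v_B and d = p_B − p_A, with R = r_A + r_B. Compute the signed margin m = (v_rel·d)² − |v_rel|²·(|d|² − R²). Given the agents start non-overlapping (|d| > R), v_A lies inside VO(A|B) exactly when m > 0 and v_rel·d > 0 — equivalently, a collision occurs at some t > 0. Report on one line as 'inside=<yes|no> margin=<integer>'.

d = (12, 1),  |d|² = 145;  R = 8+4 = 12,  c = 145−12² = 1
v_rel = (-6, -14),  |v_rel|² = 232;  v_rel·d = (-6)·(12) + (-14)·(1) = -86
232·t² + 172·t + 1 = 0  ⇒  m = (-86)² − 232·1 = 7164
m = 7164 > 0,  v_rel·d = -86 < 0  ⇒  outside

inside=no margin=7164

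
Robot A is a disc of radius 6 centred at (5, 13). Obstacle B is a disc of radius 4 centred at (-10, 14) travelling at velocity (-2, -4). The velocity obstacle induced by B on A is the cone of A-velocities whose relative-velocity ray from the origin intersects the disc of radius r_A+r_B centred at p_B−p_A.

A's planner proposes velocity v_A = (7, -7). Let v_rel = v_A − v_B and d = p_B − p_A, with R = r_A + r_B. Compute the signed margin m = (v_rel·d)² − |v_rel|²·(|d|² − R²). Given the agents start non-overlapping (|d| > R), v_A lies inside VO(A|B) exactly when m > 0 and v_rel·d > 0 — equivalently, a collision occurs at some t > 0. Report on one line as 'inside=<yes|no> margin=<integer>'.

d = (-15, 1),  |d|² = 226;  R = 6+4 = 10,  c = 226−10² = 126
v_rel = (9, -3),  |v_rel|² = 90;  v_rel·d = (9)·(-15) + (-3)·(1) = -138
90·t² + 276·t + 126 = 0  ⇒  m = (-138)² − 90·126 = 7704
m = 7704 > 0,  v_rel·d = -138 < 0  ⇒  outside

inside=no margin=7704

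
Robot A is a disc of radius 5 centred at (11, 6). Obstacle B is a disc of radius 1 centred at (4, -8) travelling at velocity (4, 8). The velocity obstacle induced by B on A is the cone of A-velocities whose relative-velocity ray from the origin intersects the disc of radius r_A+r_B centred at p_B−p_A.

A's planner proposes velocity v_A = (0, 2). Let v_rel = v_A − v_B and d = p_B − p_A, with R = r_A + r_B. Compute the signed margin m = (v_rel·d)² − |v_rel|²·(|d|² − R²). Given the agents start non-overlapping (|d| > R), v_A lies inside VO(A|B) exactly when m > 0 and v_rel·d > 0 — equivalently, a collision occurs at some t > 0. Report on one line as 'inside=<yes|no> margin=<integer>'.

d = (-7, -14),  |d|² = 245;  R = 5+1 = 6,  c = 245−6² = 209
v_rel = (-4, -6),  |v_rel|² = 52;  v_rel·d = (-4)·(-7) + (-6)·(-14) = 112
52·t² − 224·t + 209 = 0  ⇒  m = 112² − 52·209 = 1676
m = 1676 > 0,  v_rel·d = 112 > 0  ⇒  inside

inside=yes margin=1676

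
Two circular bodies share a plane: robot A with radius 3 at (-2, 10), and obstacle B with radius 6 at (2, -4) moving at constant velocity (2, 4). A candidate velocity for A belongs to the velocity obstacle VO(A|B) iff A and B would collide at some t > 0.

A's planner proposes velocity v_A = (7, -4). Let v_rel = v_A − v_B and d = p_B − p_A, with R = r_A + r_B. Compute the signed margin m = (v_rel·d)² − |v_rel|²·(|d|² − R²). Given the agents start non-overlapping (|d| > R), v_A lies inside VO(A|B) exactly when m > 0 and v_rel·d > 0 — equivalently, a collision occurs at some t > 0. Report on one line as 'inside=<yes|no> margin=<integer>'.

d = (4, -14),  |d|² = 212;  R = 3+6 = 9,  c = 212−9² = 131
v_rel = (5, -8),  |v_rel|² = 89;  v_rel·d = (5)·(4) + (-8)·(-14) = 132
89·t² − 264·t + 131 = 0  ⇒  m = 132² − 89·131 = 5765
m = 5765 > 0,  v_rel·d = 132 > 0  ⇒  inside

inside=yes margin=5765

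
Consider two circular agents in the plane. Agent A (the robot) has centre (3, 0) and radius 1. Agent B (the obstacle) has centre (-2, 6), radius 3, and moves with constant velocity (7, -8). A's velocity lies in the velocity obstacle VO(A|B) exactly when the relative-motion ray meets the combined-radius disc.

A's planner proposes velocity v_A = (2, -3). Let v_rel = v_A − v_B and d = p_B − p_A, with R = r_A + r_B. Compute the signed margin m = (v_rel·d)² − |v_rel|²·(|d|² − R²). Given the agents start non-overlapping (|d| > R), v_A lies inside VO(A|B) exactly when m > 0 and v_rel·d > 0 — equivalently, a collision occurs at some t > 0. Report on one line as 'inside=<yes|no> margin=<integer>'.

d = (-5, 6),  |d|² = 61;  R = 1+3 = 4,  c = 61−4² = 45
v_rel = (-5, 5),  |v_rel|² = 50;  v_rel·d = (-5)·(-5) + (5)·(6) = 55
50·t² − 110·t + 45 = 0  ⇒  m = 55² − 50·45 = 775
m = 775 > 0,  v_rel·d = 55 > 0  ⇒  inside

inside=yes margin=775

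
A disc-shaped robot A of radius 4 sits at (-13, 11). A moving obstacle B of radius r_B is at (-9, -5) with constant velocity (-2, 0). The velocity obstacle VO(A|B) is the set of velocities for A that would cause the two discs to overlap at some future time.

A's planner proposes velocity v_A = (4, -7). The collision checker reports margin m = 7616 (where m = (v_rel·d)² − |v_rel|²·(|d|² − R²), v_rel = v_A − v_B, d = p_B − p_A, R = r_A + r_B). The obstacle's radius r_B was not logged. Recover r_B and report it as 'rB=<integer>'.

m = 7616
d = (4, -16);  v_rel = (6, -7),  |v_rel|² = 85
v_rel×d = (6)·(-16) − (-7)·(4) = -68
since m = R²·85 − (-68)²:  R² = (4624 + 7616) / 85 = 144
R = √144 = 12  ⇒  r_B = 12 − 4 = 8

rB=8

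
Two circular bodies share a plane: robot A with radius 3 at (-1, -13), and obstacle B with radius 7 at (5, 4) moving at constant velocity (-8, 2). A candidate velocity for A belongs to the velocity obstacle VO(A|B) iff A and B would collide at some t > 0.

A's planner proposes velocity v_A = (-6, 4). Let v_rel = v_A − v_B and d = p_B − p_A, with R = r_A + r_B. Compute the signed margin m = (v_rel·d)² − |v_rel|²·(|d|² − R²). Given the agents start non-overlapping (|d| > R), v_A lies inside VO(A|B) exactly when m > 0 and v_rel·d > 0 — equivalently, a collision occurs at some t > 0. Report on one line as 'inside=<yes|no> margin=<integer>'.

d = (6, 17),  |d|² = 325;  R = 3+7 = 10,  c = 325−10² = 225
v_rel = (2, 2),  |v_rel|² = 8;  v_rel·d = (2)·(6) + (2)·(17) = 46
8·t² − 92·t + 225 = 0  ⇒  m = 46² − 8·225 = 316
m = 316 > 0,  v_rel·d = 46 > 0  ⇒  inside

inside=yes margin=316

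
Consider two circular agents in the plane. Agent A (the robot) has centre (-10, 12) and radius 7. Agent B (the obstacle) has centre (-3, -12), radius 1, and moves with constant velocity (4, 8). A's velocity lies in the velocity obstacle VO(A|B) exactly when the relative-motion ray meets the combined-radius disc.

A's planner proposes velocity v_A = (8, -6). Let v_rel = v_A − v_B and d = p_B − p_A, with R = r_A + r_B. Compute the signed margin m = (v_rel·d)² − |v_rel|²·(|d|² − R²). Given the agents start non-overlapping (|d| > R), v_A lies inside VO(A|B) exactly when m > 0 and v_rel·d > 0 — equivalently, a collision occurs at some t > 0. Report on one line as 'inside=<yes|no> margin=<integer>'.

d = (7, -24),  |d|² = 625;  R = 7+1 = 8,  c = 625−8² = 561
v_rel = (4, -14),  |v_rel|² = 212;  v_rel·d = (4)·(7) + (-14)·(-24) = 364
212·t² − 728·t + 561 = 0  ⇒  m = 364² − 212·561 = 13564
m = 13564 > 0,  v_rel·d = 364 > 0  ⇒  inside

inside=yes margin=13564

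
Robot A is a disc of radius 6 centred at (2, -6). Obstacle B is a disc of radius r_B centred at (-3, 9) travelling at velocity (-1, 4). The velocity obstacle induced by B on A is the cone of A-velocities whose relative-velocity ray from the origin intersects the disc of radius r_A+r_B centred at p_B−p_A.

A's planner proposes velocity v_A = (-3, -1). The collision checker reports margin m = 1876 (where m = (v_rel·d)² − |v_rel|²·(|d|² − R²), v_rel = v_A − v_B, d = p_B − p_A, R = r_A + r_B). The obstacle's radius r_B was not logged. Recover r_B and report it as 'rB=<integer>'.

m = 1876
d = (-5, 15);  v_rel = (-2, -5),  |v_rel|² = 29
v_rel×d = (-2)·(15) − (-5)·(-5) = -55
since m = R²·29 − (-55)²:  R² = (3025 + 1876) / 29 = 169
R = √169 = 13  ⇒  r_B = 13 − 6 = 7

rB=7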